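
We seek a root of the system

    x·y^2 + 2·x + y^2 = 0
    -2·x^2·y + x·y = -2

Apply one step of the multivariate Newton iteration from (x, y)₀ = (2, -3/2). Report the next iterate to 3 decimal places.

At (2, -3/2): F = (10.750, 11.000).
Jacobian J = [[y^2 + 2, 2·x·y + 2·y], [-4·x·y + y, -2·x^2 + x]].
At the point, J = [[4.250, -9.000], [10.500, -6.000]] (det J = 69.000).
Solving J·Δ = −F gives Δ = (-0.500, 0.958).
Then the next iterate is (x, y)₁ = (1.500, -0.542).

(1.500, -0.542)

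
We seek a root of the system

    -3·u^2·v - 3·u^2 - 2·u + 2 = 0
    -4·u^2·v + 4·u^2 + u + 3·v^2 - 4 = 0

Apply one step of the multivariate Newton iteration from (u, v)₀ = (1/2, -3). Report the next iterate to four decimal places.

(0.0751, -1.9328)

At (1/2, -3): F = (2.5000, 27.5000).
Jacobian J = [[-6·u·v - 6·u - 2, -3·u^2], [-8·u·v + 8·u + 1, -4·u^2 + 6·v]].
At the point, J = [[4.0000, -0.7500], [17.0000, -19.0000]] (det J = -63.2500).
Solving J·Δ = −F gives Δ = (-0.4249, 1.0672).
Then the next iterate is (u, v)₁ = (0.0751, -1.9328).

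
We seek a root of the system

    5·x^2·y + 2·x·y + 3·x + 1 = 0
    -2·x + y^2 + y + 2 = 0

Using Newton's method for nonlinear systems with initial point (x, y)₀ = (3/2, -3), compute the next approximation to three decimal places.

(1.072, -1.829)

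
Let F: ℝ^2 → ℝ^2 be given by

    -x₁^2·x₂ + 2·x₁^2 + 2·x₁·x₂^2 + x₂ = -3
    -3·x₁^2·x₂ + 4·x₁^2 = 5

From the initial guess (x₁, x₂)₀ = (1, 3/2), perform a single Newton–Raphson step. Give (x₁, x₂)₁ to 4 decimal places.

(1.4286, -0.4762)

At (1, 3/2): F = (9.5000, -5.5000).
Jacobian J = [[-2·x₁·x₂ + 4·x₁ + 2·x₂^2, -x₁^2 + 4·x₁·x₂ + 1], [-6·x₁·x₂ + 8·x₁, -3·x₁^2]].
At the point, J = [[5.5000, 6.0000], [-1.0000, -3.0000]] (det J = -10.5000).
Solving J·Δ = −F gives Δ = (0.4286, -1.9762).
Then the next iterate is (x₁, x₂)₁ = (1.4286, -0.4762).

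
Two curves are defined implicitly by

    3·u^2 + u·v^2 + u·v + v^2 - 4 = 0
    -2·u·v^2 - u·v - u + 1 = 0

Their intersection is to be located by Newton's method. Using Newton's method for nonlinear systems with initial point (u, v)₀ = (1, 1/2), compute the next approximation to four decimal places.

At (1, 1/2): F = (0.0000, -1.0000).
Jacobian J = [[6·u + v^2 + v, 2·u·v + u + 2·v], [-2·v^2 - v - 1, -4·u·v - u]].
At the point, J = [[6.7500, 3.0000], [-2.0000, -3.0000]] (det J = -14.2500).
Solving J·Δ = −F gives Δ = (0.2105, -0.4737).
Then the next iterate is (u, v)₁ = (1.2105, 0.0263).

(1.2105, 0.0263)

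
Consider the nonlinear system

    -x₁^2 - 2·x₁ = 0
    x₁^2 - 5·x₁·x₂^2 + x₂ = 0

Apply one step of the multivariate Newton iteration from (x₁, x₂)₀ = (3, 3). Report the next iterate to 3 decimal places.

At (3, 3): F = (-15.000, -123.000).
Jacobian J = [[-2·x₁ - 2, 0], [2·x₁ - 5·x₂^2, -10·x₁·x₂ + 1]].
At the point, J = [[-8.000, 0.000], [-39.000, -89.000]] (det J = 712.000).
Solving J·Δ = −F gives Δ = (-1.875, -0.560).
Then the next iterate is (x₁, x₂)₁ = (1.125, 2.440).

(1.125, 2.440)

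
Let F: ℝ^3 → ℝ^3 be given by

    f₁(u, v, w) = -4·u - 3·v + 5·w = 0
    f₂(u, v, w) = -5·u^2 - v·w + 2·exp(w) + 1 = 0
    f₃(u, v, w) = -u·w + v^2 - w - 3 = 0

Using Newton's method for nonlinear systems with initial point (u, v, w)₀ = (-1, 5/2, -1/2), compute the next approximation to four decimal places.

(-0.6772, 1.8177, 0.5489)

At (-1, 5/2, -1/2): F = (-6.0000, -1.536939, 3.2500).
Jacobian J = [[-4, -3, 5], [-10·u, -w, -v + 2·exp(w)], [-w, 2·v, -u - 1]].
At the point, J = [[-4.0000, -3.0000, 5.0000], [10.0000, 0.5000, -1.286939], [0.5000, 5.0000, 0.0000]] (det J = 224.941634).
Solving J·Δ = −F gives Δ = (0.3228, -0.6823, 1.0489).
Then the next iterate is (u, v, w)₁ = (-0.6772, 1.8177, 0.5489).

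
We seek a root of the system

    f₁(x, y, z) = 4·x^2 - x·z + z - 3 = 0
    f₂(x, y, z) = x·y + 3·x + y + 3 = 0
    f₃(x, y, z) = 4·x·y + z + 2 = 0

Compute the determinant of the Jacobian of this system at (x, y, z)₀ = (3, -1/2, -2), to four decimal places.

28.0000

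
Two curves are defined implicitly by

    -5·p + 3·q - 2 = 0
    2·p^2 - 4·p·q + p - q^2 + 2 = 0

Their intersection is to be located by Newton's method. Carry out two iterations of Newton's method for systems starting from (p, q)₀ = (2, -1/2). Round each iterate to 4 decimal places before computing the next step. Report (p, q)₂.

At (2, -1/2): F = (-13.5000, 15.7500).
Jacobian J = [[-5, 3], [4·p - 4·q + 1, -4·p - 2·q]].
At the point, J = [[-5.0000, 3.0000], [11.0000, -7.0000]] (det J = 2.0000).
Solving J·Δ = −F gives Δ = (-23.6250, -34.8750).
Then the next iterate is (p, q)₁ = (-21.6250, -35.3750).
Round to (-21.6250, -35.3750) and repeat: F = (0.0000, -3395.671875), J = [[-5.0000, 3.0000], [56.0000, 157.2500]].
Δ = (10.6754, 17.7924), so (p, q)₂ = (-10.9496, -17.5826).

(-10.9496, -17.5826)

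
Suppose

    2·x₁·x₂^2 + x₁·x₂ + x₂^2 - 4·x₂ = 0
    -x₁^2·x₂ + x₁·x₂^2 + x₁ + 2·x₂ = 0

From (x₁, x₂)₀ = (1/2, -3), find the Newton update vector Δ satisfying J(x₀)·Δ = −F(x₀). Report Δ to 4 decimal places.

At (1/2, -3): F = (28.5000, -0.2500).
Jacobian J = [[2·x₂^2 + x₂, 4·x₁·x₂ + x₁ + 2·x₂ - 4], [-2·x₁·x₂ + x₂^2 + 1, -x₁^2 + 2·x₁·x₂ + 2]].
At the point, J = [[15.0000, -15.5000], [13.0000, -1.2500]] (det J = 182.7500).
Solving J·Δ = −F gives Δ = (0.2161, 2.0479).

(0.2161, 2.0479)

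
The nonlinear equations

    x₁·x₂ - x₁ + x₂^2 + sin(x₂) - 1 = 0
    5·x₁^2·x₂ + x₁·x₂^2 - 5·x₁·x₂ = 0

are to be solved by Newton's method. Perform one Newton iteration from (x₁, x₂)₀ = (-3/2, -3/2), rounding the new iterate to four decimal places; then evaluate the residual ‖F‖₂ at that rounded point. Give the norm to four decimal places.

At (-3/2, -3/2): F = (4.002505, -31.5000).
Jacobian J = [[x₂ - 1, x₁ + 2·x₂ + cos(x₂)], [10·x₁·x₂ + x₂^2 - 5·x₂, 5·x₁^2 + 2·x₁·x₂ - 5·x₁]].
At the point, J = [[-2.5000, -4.429263], [32.2500, 23.2500]] (det J = 84.718725).
Solving J·Δ = −F gives Δ = (0.5484, 0.5941).
Then the next iterate is (x₁, x₂)₁ = (-0.9516, -0.9059).
Re-evaluating at (-0.9516, -0.9059): F = (0.847328, -9.192862), so ‖F‖₂ = 9.2318.

9.2318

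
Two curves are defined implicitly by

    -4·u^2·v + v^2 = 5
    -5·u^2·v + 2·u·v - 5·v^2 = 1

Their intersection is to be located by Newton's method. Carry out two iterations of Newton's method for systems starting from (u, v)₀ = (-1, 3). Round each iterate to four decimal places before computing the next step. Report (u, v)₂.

(0.1931, 1.1288)

At (-1, 3): F = (-8.0000, -67.0000).
Jacobian J = [[-8·u·v, -4·u^2 + 2·v], [-10·u·v + 2·v, -5·u^2 + 2·u - 10·v]].
At the point, J = [[24.0000, 2.0000], [36.0000, -37.0000]] (det J = -960.0000).
Solving J·Δ = −F gives Δ = (0.4479, -1.3750).
Then the next iterate is (u, v)₁ = (-0.5521, 1.6250).
Round to (-0.5521, 1.6250) and repeat: F = (-4.340669, -18.474067), J = [[7.1773, 2.030742], [12.221625, -18.878272]].
Δ = (0.7452, -0.4962), so (u, v)₂ = (0.1931, 1.1288).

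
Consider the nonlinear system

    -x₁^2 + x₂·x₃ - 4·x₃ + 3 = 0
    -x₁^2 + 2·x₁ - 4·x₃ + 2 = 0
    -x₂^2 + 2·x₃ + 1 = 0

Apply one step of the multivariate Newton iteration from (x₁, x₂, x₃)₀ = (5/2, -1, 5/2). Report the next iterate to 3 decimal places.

(9.950, 4.400, -5.400)

At (5/2, -1, 5/2): F = (-15.750, -9.250, 5.000).
Jacobian J = [[-2·x₁, x₃, x₂ - 4], [-2·x₁ + 2, 0, -4], [0, -2·x₂, 2]].
At the point, J = [[-5.000, 2.500, -5.000], [-3.000, 0.000, -4.000], [0.000, 2.000, 2.000]] (det J = 5.000).
Solving J·Δ = −F gives Δ = (7.450, 5.400, -7.900).
Then the next iterate is (x₁, x₂, x₃)₁ = (9.950, 4.400, -5.400).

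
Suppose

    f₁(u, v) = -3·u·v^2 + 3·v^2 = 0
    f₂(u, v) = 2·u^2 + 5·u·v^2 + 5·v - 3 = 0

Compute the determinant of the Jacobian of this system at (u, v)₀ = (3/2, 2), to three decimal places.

J = [[-3·v^2, -6·u·v + 6·v], [4·u + 5·v^2, 10·u·v + 5]].
At the point, J = [[-12.000, -6.000], [26.000, 35.000]].
det J = -264.000.

-264.000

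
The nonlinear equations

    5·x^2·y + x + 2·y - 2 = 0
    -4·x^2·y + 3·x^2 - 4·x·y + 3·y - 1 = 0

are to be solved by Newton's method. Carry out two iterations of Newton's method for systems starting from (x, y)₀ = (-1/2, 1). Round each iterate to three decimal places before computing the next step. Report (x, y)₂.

At (-1/2, 1): F = (0.750, 3.750).
Jacobian J = [[10·x·y + 1, 5·x^2 + 2], [-8·x·y + 6·x - 4·y, -4·x^2 - 4·x + 3]].
At the point, J = [[-4.000, 3.250], [-3.000, 4.000]] (det J = -6.250).
Solving J·Δ = −F gives Δ = (-1.470, -2.040).
Then the next iterate is (x, y)₁ = (-1.970, -1.040).
Round to (-1.970, -1.040) and repeat: F = (-26.23068, 15.47204), J = [[21.488, 21.40450], [-24.05040, -4.64360]].
Δ = (0.504, 0.719), so (x, y)₂ = (-1.466, -0.321).

(-1.466, -0.321)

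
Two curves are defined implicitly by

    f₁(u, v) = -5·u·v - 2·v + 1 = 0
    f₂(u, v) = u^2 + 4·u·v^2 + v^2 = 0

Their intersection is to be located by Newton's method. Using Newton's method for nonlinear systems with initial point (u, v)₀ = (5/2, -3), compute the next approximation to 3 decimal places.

(-1.067, -3.621)

At (5/2, -3): F = (44.500, 105.250).
Jacobian J = [[-5·v, -5·u - 2], [2·u + 4·v^2, 8·u·v + 2·v]].
At the point, J = [[15.000, -14.500], [41.000, -66.000]] (det J = -395.500).
Solving J·Δ = −F gives Δ = (-3.567, -0.621).
Then the next iterate is (u, v)₁ = (-1.067, -3.621).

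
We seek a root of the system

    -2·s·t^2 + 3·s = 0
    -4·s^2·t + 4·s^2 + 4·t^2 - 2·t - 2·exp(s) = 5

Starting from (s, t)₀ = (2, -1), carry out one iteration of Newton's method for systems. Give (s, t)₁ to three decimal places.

At (2, -1): F = (2.000, 18.22189).
Jacobian J = [[-2·t^2 + 3, -4·s·t], [-8·s·t + 8·s - 2·exp(s), -4·s^2 + 8·t - 2]].
At the point, J = [[1.000, 8.000], [17.22189, -26.000]] (det J = -163.77510).
Solving J·Δ = −F gives Δ = (-1.208, -0.099).
Then the next iterate is (s, t)₁ = (0.792, -1.099).

(0.792, -1.099)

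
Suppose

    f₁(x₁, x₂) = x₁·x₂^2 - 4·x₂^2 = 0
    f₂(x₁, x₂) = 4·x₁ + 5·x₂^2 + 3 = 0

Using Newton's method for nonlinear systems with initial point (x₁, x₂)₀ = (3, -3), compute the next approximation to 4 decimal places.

At (3, -3): F = (-9.0000, 60.0000).
Jacobian J = [[x₂^2, 2·x₁·x₂ - 8·x₂], [4, 10·x₂]].
At the point, J = [[9.0000, 6.0000], [4.0000, -30.0000]] (det J = -294.0000).
Solving J·Δ = −F gives Δ = (-0.3061, 1.9592).
Then the next iterate is (x₁, x₂)₁ = (2.6939, -1.0408).

(2.6939, -1.0408)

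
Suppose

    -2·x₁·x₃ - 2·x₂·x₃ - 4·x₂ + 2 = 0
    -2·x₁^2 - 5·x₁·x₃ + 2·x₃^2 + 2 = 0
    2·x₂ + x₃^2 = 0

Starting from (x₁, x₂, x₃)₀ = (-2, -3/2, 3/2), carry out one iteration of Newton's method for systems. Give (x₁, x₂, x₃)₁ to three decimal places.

(-1.687, 0.155, 0.646)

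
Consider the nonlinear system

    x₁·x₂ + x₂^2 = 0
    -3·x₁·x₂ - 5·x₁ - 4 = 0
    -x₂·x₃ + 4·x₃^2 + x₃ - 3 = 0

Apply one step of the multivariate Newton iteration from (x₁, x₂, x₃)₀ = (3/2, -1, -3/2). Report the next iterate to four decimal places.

At (3/2, -1, -3/2): F = (-0.5000, -7.0000, 3.0000).
Jacobian J = [[x₂, x₁ + 2·x₂, 0], [-3·x₂ - 5, -3·x₁, 0], [0, -x₃, -x₂ + 8·x₃ + 1]].
At the point, J = [[-1.0000, -0.5000, 0.0000], [-2.0000, -4.5000, 0.0000], [0.0000, 1.5000, -10.0000]] (det J = -35.0000).
Solving J·Δ = −F gives Δ = (0.3571, -1.7143, 0.0429).
Then the next iterate is (x₁, x₂, x₃)₁ = (1.8571, -2.7143, -1.4571).

(1.8571, -2.7143, -1.4571)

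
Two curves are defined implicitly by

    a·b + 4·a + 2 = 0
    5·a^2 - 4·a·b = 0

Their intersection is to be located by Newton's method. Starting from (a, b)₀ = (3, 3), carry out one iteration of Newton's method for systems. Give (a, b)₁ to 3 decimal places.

(0.804, 0.457)

At (3, 3): F = (23.000, 9.000).
Jacobian J = [[b + 4, a], [10·a - 4·b, -4·a]].
At the point, J = [[7.000, 3.000], [18.000, -12.000]] (det J = -138.000).
Solving J·Δ = −F gives Δ = (-2.196, -2.543).
Then the next iterate is (a, b)₁ = (0.804, 0.457).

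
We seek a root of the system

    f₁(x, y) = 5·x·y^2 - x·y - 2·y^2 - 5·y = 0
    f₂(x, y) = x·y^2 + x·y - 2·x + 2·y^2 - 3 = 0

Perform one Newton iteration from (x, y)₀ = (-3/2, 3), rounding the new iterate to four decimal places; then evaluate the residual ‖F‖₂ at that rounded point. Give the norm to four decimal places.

26.3882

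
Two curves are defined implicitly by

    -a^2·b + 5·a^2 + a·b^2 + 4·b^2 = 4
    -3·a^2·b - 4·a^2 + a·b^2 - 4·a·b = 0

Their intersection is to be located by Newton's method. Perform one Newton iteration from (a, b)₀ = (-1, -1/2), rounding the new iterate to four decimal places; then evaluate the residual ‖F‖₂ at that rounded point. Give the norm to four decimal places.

145.1188

At (-1, -1/2): F = (2.2500, -4.7500).
Jacobian J = [[-2·a·b + 10·a + b^2, -a^2 + 2·a·b + 8·b], [-6·a·b - 8·a + b^2 - 4·b, -3·a^2 + 2·a·b - 4·a]].
At the point, J = [[-10.7500, -4.0000], [7.2500, 2.0000]] (det J = 7.5000).
Solving J·Δ = −F gives Δ = (1.9333, -4.6333).
Then the next iterate is (a, b)₁ = (0.9333, -5.1333).
Re-evaluating at (0.9333, -5.1333): F = (134.822848, 53.686678), so ‖F‖₂ = 145.1188.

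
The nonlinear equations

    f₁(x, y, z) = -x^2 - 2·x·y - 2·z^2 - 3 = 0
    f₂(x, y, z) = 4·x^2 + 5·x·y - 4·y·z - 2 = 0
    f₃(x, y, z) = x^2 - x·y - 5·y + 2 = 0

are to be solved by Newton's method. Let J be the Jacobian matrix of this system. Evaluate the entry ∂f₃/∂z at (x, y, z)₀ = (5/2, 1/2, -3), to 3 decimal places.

∂f₃/∂z = 0.
At (5/2, 1/2, -3) this is 0.000.

0.000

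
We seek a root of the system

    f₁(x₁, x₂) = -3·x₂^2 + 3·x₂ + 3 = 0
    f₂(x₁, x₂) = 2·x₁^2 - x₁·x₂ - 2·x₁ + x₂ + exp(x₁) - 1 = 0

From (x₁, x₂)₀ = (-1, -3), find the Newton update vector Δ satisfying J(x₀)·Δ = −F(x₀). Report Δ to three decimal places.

At (-1, -3): F = (-33.000, -2.63212).
Jacobian J = [[0, -6·x₂ + 3], [4·x₁ - x₂ + exp(x₁) - 2, -x₁ + 1]].
At the point, J = [[0.000, 21.000], [-2.63212, 2.000]] (det J = 55.27453).
Solving J·Δ = −F gives Δ = (0.194, 1.571).

(0.194, 1.571)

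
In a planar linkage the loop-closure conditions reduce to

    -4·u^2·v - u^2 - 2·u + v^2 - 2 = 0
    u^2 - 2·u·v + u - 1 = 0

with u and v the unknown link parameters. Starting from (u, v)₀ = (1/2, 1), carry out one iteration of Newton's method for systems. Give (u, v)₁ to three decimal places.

(-0.143, -0.250)

At (1/2, 1): F = (-3.250, -1.250).
Jacobian J = [[-8·u·v - 2·u - 2, -4·u^2 + 2·v], [2·u - 2·v + 1, -2·u]].
At the point, J = [[-7.000, 1.000], [0.000, -1.000]] (det J = 7.000).
Solving J·Δ = −F gives Δ = (-0.643, -1.250).
Then the next iterate is (u, v)₁ = (-0.143, -0.250).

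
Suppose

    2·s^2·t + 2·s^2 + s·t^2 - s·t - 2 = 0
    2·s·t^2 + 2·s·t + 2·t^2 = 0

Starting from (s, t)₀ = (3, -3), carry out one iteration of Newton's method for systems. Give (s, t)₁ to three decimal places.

(2.544, -1.844)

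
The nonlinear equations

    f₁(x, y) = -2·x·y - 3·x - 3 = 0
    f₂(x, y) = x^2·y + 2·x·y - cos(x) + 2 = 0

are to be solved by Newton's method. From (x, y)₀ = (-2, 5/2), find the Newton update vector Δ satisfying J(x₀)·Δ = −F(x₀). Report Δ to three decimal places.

(0.409, -2.432)

At (-2, 5/2): F = (13.000, 2.41615).
Jacobian J = [[-2·y - 3, -2·x], [2·x·y + 2·y + sin(x), x^2 + 2·x]].
At the point, J = [[-8.000, 4.000], [-5.90930, 0.000]] (det J = 23.63719).
Solving J·Δ = −F gives Δ = (0.409, -2.432).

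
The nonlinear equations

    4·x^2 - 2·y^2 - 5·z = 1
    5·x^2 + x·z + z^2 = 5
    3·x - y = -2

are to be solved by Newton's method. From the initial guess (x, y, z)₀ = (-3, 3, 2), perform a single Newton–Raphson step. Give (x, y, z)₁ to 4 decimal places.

At (-3, 3, 2): F = (7.0000, 38.0000, -10.0000).
Jacobian J = [[8·x, -4·y, -5], [10·x + z, 0, x + 2·z], [3, -1, 0]].
At the point, J = [[-24.0000, -12.0000, -5.0000], [-28.0000, 0.0000, 1.0000], [3.0000, -1.0000, 0.0000]] (det J = -200.0000).
Solving J·Δ = −F gives Δ = (1.5850, -5.2450, 6.3800).
Then the next iterate is (x, y, z)₁ = (-1.4150, -2.2450, 8.3800).

(-1.4150, -2.2450, 8.3800)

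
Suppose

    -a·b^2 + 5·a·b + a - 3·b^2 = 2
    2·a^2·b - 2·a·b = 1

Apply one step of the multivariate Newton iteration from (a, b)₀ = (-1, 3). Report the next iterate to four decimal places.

At (-1, 3): F = (-36.0000, 11.0000).
Jacobian J = [[-b^2 + 5·b + 1, -2·a·b + 5·a - 6·b], [4·a·b - 2·b, 2·a^2 - 2·a]].
At the point, J = [[7.0000, -17.0000], [-18.0000, 4.0000]] (det J = -278.0000).
Solving J·Δ = −F gives Δ = (0.1547, -2.0540).
Then the next iterate is (a, b)₁ = (-0.8453, 0.9460).

(-0.8453, 0.9460)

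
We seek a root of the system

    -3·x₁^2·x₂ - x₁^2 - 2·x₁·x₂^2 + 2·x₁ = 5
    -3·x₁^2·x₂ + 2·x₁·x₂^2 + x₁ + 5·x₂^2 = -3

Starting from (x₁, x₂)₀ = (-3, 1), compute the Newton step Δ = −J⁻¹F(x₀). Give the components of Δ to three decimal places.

(2.018, 0.496)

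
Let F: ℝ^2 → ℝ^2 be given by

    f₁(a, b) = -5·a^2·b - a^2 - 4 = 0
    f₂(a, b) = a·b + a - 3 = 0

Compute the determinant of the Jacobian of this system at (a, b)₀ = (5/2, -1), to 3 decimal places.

J = [[-10·a·b - 2·a, -5·a^2], [b + 1, a]].
At the point, J = [[20.000, -31.250], [0.000, 2.500]].
det J = 50.000.

50.000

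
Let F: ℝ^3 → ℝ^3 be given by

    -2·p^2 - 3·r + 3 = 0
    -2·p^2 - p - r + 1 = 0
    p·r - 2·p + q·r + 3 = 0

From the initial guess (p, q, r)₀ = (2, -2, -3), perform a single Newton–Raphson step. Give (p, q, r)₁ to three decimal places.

(0.842, -0.404, 1.421)

At (2, -2, -3): F = (4.000, -6.000, -1.000).
Jacobian J = [[-4·p, 0, -3], [-4·p - 1, 0, -1], [r - 2, r, p + q]].
At the point, J = [[-8.000, 0.000, -3.000], [-9.000, 0.000, -1.000], [-5.000, -3.000, 0.000]] (det J = -57.000).
Solving J·Δ = −F gives Δ = (-1.158, 1.596, 4.421).
Then the next iterate is (p, q, r)₁ = (0.842, -0.404, 1.421).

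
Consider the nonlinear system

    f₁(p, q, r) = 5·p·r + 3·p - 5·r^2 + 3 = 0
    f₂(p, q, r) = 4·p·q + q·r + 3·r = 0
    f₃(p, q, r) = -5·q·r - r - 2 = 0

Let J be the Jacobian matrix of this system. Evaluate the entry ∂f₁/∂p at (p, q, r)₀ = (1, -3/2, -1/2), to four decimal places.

0.5000

∂f₁/∂p = 5·r + 3.
At (1, -3/2, -1/2) this is 0.5000.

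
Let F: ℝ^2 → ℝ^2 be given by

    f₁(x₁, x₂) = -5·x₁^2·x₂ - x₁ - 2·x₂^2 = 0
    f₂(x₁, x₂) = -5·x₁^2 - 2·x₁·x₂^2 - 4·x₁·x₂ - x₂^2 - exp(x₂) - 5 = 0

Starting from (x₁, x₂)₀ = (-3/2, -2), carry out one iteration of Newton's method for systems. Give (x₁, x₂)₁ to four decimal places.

At (-3/2, -2): F = (16.0000, -20.385335).
Jacobian J = [[-10·x₁·x₂ - 1, -5·x₁^2 - 4·x₂], [-10·x₁ - 2·x₂^2 - 4·x₂, -4·x₁·x₂ - 4·x₁ - 2·x₂ - exp(x₂)]].
At the point, J = [[-31.0000, -3.2500], [15.0000, -2.135335]] (det J = 114.945394).
Solving J·Δ = −F gives Δ = (0.8736, -3.4098).
Then the next iterate is (x₁, x₂)₁ = (-0.6264, -5.4098).

(-0.6264, -5.4098)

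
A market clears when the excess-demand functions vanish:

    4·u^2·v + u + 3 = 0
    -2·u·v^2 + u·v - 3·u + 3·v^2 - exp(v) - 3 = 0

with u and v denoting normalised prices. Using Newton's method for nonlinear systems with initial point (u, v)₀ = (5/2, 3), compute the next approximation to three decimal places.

(1.500, 2.220)

At (5/2, 3): F = (80.500, -41.08554).
Jacobian J = [[8·u·v + 1, 4·u^2], [-2·v^2 + v - 3, -4·u·v + u + 6·v - exp(v)]].
At the point, J = [[61.000, 25.000], [-18.000, -29.58554]] (det J = -1354.71775).
Solving J·Δ = −F gives Δ = (-1.000, -0.780).
Then the next iterate is (u, v)₁ = (1.500, 2.220).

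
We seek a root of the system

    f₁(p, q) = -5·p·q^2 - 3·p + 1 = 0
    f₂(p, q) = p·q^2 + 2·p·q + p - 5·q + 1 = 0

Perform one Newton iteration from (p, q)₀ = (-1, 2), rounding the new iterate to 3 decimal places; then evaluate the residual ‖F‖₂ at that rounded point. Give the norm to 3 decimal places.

At (-1, 2): F = (24.000, -18.000).
Jacobian J = [[-5·q^2 - 3, -10·p·q], [q^2 + 2·q + 1, 2·p·q + 2·p - 5]].
At the point, J = [[-23.000, 20.000], [9.000, -11.000]] (det J = 73.000).
Solving J·Δ = −F gives Δ = (-1.315, -2.712).
Then the next iterate is (p, q)₁ = (-2.315, -0.712).
Re-evaluating at (-2.315, -0.712): F = (13.81288, 4.36798), so ‖F‖₂ = 14.487.

14.487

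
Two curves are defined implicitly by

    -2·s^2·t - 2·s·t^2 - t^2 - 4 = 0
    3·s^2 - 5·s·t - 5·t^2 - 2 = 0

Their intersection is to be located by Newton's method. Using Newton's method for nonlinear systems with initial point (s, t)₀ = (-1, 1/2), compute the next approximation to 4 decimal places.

(-0.7353, -3.8529)

At (-1, 1/2): F = (-4.7500, 2.2500).
Jacobian J = [[-4·s·t - 2·t^2, -2·s^2 - 4·s·t - 2·t], [6·s - 5·t, -5·s - 10·t]].
At the point, J = [[1.5000, -1.0000], [-8.5000, 0.0000]] (det J = -8.5000).
Solving J·Δ = −F gives Δ = (0.2647, -4.3529).
Then the next iterate is (s, t)₁ = (-0.7353, -3.8529).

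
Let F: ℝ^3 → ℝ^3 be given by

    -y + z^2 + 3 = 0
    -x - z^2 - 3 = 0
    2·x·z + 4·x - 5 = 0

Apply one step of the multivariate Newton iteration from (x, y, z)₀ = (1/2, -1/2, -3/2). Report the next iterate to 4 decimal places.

At (1/2, -1/2, -3/2): F = (5.7500, -5.7500, -4.5000).
Jacobian J = [[0, -1, 2·z], [-1, 0, -2·z], [2·z + 4, 0, 2·x]].
At the point, J = [[0.0000, -1.0000, -3.0000], [-1.0000, 0.0000, 3.0000], [1.0000, 0.0000, 1.0000]] (det J = -4.0000).
Solving J·Δ = −F gives Δ = (1.9375, -1.9375, 2.5625).
Then the next iterate is (x, y, z)₁ = (2.4375, -2.4375, 1.0625).

(2.4375, -2.4375, 1.0625)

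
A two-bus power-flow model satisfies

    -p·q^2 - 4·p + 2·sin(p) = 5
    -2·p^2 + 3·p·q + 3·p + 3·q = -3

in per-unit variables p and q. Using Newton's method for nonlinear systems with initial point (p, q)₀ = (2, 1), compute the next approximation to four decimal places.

(0.7001, -0.4000)

At (2, 1): F = (-13.181405, 10.0000).
Jacobian J = [[-q^2 + 2·cos(p) - 4, -2·p·q], [-4·p + 3·q + 3, 3·p + 3]].
At the point, J = [[-5.832294, -4.0000], [-2.0000, 9.0000]] (det J = -60.490643).
Solving J·Δ = −F gives Δ = (-1.2999, -1.4000).
Then the next iterate is (p, q)₁ = (0.7001, -0.4000).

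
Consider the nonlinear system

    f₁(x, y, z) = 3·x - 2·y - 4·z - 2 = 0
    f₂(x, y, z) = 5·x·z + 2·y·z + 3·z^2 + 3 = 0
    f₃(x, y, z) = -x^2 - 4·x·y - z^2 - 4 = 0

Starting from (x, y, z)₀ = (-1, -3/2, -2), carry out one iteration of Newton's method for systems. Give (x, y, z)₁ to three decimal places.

(-0.517, 0.345, -1.060)

At (-1, -3/2, -2): F = (6.000, 31.000, -15.000).
Jacobian J = [[3, -2, -4], [5·z, 2·z, 5·x + 2·y + 6·z], [-2·x - 4·y, -4·x, -2·z]].
At the point, J = [[3.000, -2.000, -4.000], [-10.000, -4.000, -20.000], [8.000, 4.000, 4.000]] (det J = 464.000).
Solving J·Δ = −F gives Δ = (0.483, 1.845, 0.940).
Then the next iterate is (x, y, z)₁ = (-0.517, 0.345, -1.060).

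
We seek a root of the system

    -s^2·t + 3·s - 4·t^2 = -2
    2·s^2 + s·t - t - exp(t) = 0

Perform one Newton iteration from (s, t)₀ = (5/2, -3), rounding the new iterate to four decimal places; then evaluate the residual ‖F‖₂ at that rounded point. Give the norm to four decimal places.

2.3414

At (5/2, -3): F = (-7.7500, 7.950213).
Jacobian J = [[-2·s·t + 3, -s^2 - 8·t], [4·s + t, s - exp(t) - 1]].
At the point, J = [[18.0000, 17.7500], [7.0000, 1.450213]] (det J = -98.146167).
Solving J·Δ = −F gives Δ = (-1.5523, 2.0108).
Then the next iterate is (s, t)₁ = (0.9477, -0.9892).
Re-evaluating at (0.9477, -0.9892): F = (1.817469, 1.476132), so ‖F‖₂ = 2.3414.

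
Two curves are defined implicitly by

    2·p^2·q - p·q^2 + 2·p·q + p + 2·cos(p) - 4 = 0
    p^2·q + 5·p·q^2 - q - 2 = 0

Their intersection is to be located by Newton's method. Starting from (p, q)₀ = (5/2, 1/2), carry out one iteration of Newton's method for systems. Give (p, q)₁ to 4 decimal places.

(1.7225, 0.4530)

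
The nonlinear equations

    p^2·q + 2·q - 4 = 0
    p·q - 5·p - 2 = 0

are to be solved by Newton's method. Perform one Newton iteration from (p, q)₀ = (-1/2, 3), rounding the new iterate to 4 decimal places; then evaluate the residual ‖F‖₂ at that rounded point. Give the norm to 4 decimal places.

0.2694

At (-1/2, 3): F = (2.7500, -1.0000).
Jacobian J = [[2·p·q, p^2 + 2], [q - 5, p]].
At the point, J = [[-3.0000, 2.2500], [-2.0000, -0.5000]] (det J = 6.0000).
Solving J·Δ = −F gives Δ = (-0.1458, -1.4167).
Then the next iterate is (p, q)₁ = (-0.6458, 1.5833).
Re-evaluating at (-0.6458, 1.5833): F = (-0.173073, 0.206505), so ‖F‖₂ = 0.2694.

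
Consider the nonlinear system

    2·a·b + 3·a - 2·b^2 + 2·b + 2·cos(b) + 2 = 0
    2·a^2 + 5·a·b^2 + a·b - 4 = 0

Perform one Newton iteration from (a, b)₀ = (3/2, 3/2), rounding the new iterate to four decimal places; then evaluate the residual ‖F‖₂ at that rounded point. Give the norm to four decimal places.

At (3/2, 3/2): F = (9.641474, 19.6250).
Jacobian J = [[2·b + 3, 2·a - 4·b - 2·sin(b) + 2], [4·a + 5·b^2 + b, 10·a·b + a]].
At the point, J = [[6.0000, -2.994990], [18.7500, 24.0000]] (det J = 200.156062).
Solving J·Δ = −F gives Δ = (-1.4497, 0.3149).
Then the next iterate is (a, b)₁ = (0.0503, 1.8149).
Re-evaluating at (0.0503, 1.8149): F = (-1.107818, -3.075244), so ‖F‖₂ = 3.2687.

3.2687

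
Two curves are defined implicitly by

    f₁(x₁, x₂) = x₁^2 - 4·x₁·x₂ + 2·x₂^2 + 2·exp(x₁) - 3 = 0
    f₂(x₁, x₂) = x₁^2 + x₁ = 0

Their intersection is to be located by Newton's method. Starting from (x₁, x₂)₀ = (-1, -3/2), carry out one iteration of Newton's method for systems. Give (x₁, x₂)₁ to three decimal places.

(-1.000, -2.882)

At (-1, -3/2): F = (-2.76424, 0.000).
Jacobian J = [[2·x₁ - 4·x₂ + 2·exp(x₁), -4·x₁ + 4·x₂], [2·x₁ + 1, 0]].
At the point, J = [[4.73576, -2.000], [-1.000, 0.000]] (det J = -2.000).
Solving J·Δ = −F gives Δ = (0.000, -1.382).
Then the next iterate is (x₁, x₂)₁ = (-1.000, -2.882).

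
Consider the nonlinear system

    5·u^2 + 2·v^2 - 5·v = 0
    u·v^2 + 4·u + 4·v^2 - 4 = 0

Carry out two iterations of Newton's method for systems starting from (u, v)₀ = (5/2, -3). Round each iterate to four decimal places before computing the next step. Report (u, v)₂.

At (5/2, -3): F = (64.2500, 64.5000).
Jacobian J = [[10·u, 4·v - 5], [v^2 + 4, 2·u·v + 8·v]].
At the point, J = [[25.0000, -17.0000], [13.0000, -39.0000]] (det J = -754.0000).
Solving J·Δ = −F gives Δ = (-1.8690, 1.0308).
Then the next iterate is (u, v)₁ = (0.6310, -1.9692).
Round to (0.6310, -1.9692) and repeat: F = (19.592302, 16.481854), J = [[6.3100, -12.8768], [7.877749, -18.238730]].
Δ = (-10.6334, -3.6891), so (u, v)₂ = (-10.0024, -5.6583).

(-10.0024, -5.6583)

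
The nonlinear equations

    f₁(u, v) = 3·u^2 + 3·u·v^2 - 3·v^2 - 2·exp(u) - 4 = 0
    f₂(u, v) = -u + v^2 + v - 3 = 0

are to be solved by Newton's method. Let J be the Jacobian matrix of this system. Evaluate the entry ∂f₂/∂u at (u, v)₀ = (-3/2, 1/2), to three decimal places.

-1.000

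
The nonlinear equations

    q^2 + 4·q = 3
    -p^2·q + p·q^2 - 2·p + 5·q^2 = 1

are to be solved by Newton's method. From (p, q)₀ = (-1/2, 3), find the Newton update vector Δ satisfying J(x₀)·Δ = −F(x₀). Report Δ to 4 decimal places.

(0.8400, -1.8000)

At (-1/2, 3): F = (18.0000, 39.7500).
Jacobian J = [[0, 2·q + 4], [-2·p·q + q^2 - 2, -p^2 + 2·p·q + 10·q]].
At the point, J = [[0.0000, 10.0000], [10.0000, 26.7500]] (det J = -100.0000).
Solving J·Δ = −F gives Δ = (0.8400, -1.8000).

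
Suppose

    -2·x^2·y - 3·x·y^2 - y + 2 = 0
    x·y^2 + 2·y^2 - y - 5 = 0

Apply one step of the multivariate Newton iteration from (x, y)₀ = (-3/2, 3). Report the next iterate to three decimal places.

At (-3/2, 3): F = (26.000, -3.500).
Jacobian J = [[-4·x·y - 3·y^2, -2·x^2 - 6·x·y - 1], [y^2, 2·x·y + 4·y - 1]].
At the point, J = [[-9.000, 21.500], [9.000, 2.000]] (det J = -211.500).
Solving J·Δ = −F gives Δ = (0.602, -0.957).
Then the next iterate is (x, y)₁ = (-0.898, 2.043).

(-0.898, 2.043)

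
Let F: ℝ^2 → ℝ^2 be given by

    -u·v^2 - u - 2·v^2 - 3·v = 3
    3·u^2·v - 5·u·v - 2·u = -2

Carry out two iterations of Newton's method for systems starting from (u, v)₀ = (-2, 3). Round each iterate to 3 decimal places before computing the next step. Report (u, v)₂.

(-2.270, -0.235)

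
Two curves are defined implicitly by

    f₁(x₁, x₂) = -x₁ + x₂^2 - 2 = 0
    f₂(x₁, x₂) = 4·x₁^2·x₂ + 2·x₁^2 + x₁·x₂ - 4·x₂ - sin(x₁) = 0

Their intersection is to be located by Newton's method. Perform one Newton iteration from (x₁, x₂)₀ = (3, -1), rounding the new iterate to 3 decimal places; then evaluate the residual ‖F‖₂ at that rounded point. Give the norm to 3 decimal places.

At (3, -1): F = (-4.000, -17.14112).
Jacobian J = [[-1, 2·x₂], [8·x₁·x₂ + 4·x₁ + x₂ - cos(x₁), 4·x₁^2 + x₁ - 4]].
At the point, J = [[-1.000, -2.000], [-12.01001, 35.000]] (det J = -59.02002).
Solving J·Δ = −F gives Δ = (-2.953, -0.524).
Then the next iterate is (x₁, x₂)₁ = (0.047, -1.524).
Re-evaluating at (0.047, -1.524): F = (0.27558, 5.96834), so ‖F‖₂ = 5.975.

5.975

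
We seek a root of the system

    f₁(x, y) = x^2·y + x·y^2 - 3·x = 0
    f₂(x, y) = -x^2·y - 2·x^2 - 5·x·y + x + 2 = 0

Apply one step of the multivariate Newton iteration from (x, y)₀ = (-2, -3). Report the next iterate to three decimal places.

(1.238, -5.143)

At (-2, -3): F = (-24.000, -26.000).
Jacobian J = [[2·x·y + y^2 - 3, x^2 + 2·x·y], [-2·x·y - 4·x - 5·y + 1, -x^2 - 5·x]].
At the point, J = [[18.000, 16.000], [12.000, 6.000]] (det J = -84.000).
Solving J·Δ = −F gives Δ = (3.238, -2.143).
Then the next iterate is (x, y)₁ = (1.238, -5.143).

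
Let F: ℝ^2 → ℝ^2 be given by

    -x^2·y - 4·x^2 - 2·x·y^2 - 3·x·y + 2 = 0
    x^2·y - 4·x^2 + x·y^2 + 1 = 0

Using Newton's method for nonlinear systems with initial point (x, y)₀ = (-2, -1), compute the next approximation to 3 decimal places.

At (-2, -1): F = (-12.000, -21.000).
Jacobian J = [[-2·x·y - 8·x - 2·y^2 - 3·y, -x^2 - 4·x·y - 3·x], [2·x·y - 8·x + y^2, x^2 + 2·x·y]].
At the point, J = [[13.000, -6.000], [21.000, 8.000]] (det J = 230.000).
Solving J·Δ = −F gives Δ = (0.965, 0.091).
Then the next iterate is (x, y)₁ = (-1.035, -0.909).

(-1.035, -0.909)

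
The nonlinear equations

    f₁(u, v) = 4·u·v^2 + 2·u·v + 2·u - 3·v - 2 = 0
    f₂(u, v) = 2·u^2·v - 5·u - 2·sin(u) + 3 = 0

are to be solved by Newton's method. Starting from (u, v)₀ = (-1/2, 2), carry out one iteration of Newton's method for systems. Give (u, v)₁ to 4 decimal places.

At (-1/2, 2): F = (-19.0000, 7.458851).
Jacobian J = [[4·v^2 + 2·v + 2, 8·u·v + 2·u - 3], [4·u·v - 2·cos(u) - 5, 2·u^2]].
At the point, J = [[22.0000, -12.0000], [-10.755165, 0.5000]] (det J = -118.061981).
Solving J·Δ = −F gives Δ = (0.6777, -0.3410).
Then the next iterate is (u, v)₁ = (0.1777, 1.6590).

(0.1777, 1.6590)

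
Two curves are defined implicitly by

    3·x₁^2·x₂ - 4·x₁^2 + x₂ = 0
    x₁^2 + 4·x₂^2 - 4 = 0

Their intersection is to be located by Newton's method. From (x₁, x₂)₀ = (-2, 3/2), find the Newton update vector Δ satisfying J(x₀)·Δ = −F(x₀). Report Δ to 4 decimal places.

At (-2, 3/2): F = (3.5000, 9.0000).
Jacobian J = [[6·x₁·x₂ - 8·x₁, 3·x₁^2 + 1], [2·x₁, 8·x₂]].
At the point, J = [[-2.0000, 13.0000], [-4.0000, 12.0000]] (det J = 28.0000).
Solving J·Δ = −F gives Δ = (2.6786, 0.1429).

(2.6786, 0.1429)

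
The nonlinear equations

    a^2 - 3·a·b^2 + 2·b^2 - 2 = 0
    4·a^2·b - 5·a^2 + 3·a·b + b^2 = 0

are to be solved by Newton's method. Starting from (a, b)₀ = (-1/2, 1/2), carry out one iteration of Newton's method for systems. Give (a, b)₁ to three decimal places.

(-0.263, 0.868)

At (-1/2, 1/2): F = (-0.875, -1.250).
Jacobian J = [[2·a - 3·b^2, -6·a·b + 4·b], [8·a·b - 10·a + 3·b, 4·a^2 + 3·a + 2·b]].
At the point, J = [[-1.750, 3.500], [4.500, 0.500]] (det J = -16.625).
Solving J·Δ = −F gives Δ = (0.237, 0.368).
Then the next iterate is (a, b)₁ = (-0.263, 0.868).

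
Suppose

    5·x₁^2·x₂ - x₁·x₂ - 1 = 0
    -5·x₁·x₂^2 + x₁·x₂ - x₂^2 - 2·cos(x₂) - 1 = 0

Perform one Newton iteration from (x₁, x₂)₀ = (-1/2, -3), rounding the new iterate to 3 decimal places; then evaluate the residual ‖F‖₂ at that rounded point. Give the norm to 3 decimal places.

At (-1/2, -3): F = (-6.250, 15.97998).
Jacobian J = [[10·x₁·x₂ - x₂, 5·x₁^2 - x₁], [-5·x₂^2 + x₂, -10·x₁·x₂ + x₁ - 2·x₂ + 2·sin(x₂)]].
At the point, J = [[18.000, 1.750], [-48.000, -9.78224]] (det J = -92.08032).
Solving J·Δ = −F gives Δ = (0.360, -0.134).
Then the next iterate is (x₁, x₂)₁ = (-0.140, -3.134).
Re-evaluating at (-0.140, -3.134): F = (-1.74589, -1.50788), so ‖F‖₂ = 2.307.

2.307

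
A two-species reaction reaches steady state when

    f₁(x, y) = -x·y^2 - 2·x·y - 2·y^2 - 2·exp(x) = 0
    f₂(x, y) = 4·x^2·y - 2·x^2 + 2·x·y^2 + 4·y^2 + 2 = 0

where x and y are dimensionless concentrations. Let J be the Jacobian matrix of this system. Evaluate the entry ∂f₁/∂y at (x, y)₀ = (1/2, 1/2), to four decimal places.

-3.5000

∂f₁/∂y = -2·x·y - 2·x - 4·y.
At (1/2, 1/2) this is -3.5000.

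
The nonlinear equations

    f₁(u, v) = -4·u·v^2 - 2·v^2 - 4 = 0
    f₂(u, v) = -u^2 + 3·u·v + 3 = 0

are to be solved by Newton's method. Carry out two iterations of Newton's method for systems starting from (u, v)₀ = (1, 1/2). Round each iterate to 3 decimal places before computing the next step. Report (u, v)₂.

(1.898, 0.157)

At (1, 1/2): F = (-5.500, 3.500).
Jacobian J = [[-4·v^2, -8·u·v - 4·v], [-2·u + 3·v, 3·u]].
At the point, J = [[-1.000, -6.000], [-0.500, 3.000]] (det J = -6.000).
Solving J·Δ = −F gives Δ = (0.750, -1.042).
Then the next iterate is (u, v)₁ = (1.750, -0.542).
Round to (1.750, -0.542) and repeat: F = (-6.64388, -2.908), J = [[-1.17506, 9.756], [-5.126, 5.250]].
Δ = (0.148, 0.699), so (u, v)₂ = (1.898, 0.157).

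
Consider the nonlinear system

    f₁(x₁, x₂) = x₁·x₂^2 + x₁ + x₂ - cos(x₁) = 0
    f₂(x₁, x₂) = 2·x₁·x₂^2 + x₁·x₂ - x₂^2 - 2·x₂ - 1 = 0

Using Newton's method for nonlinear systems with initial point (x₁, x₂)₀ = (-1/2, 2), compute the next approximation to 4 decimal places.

(-0.4876, 0.6785)

At (-1/2, 2): F = (-1.377583, -14.0000).
Jacobian J = [[x₂^2 + sin(x₁) + 1, 2·x₁·x₂ + 1], [2·x₂^2 + x₂, 4·x₁·x₂ + x₁ - 2·x₂ - 2]].
At the point, J = [[4.520574, -1.0000], [10.0000, -10.5000]] (det J = -37.466032).
Solving J·Δ = −F gives Δ = (0.0124, -1.3215).
Then the next iterate is (x₁, x₂)₁ = (-0.4876, 0.6785).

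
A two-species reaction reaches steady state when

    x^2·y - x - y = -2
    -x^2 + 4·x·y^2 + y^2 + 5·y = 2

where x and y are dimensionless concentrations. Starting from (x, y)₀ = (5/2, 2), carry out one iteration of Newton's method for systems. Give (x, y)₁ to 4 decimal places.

At (5/2, 2): F = (10.0000, 45.7500).
Jacobian J = [[2·x·y - 1, x^2 - 1], [-2·x + 4·y^2, 8·x·y + 2·y + 5]].
At the point, J = [[9.0000, 5.2500], [11.0000, 49.0000]] (det J = 383.2500).
Solving J·Δ = −F gives Δ = (-0.6518, -0.7873).
Then the next iterate is (x, y)₁ = (1.8482, 1.2127).

(1.8482, 1.2127)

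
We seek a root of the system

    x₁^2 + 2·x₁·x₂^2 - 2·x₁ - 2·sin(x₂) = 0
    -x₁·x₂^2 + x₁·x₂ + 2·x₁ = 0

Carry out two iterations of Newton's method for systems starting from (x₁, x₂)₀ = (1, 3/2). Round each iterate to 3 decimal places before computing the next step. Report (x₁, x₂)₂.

(0.299, 1.974)

At (1, 3/2): F = (1.50501, 1.250).
Jacobian J = [[2·x₁ + 2·x₂^2 - 2, 4·x₁·x₂ - 2·cos(x₂)], [-x₂^2 + x₂ + 2, -2·x₁·x₂ + x₁]].
At the point, J = [[4.500, 5.85853], [1.250, -2.000]] (det J = -16.32316).
Solving J·Δ = −F gives Δ = (-0.633, 0.229).
Then the next iterate is (x₁, x₂)₁ = (0.367, 1.729).
Round to (0.367, 1.729) and repeat: F = (-0.38009, 0.27142), J = [[4.71288, 2.85326], [0.73956, -0.90209]].
Δ = (-0.068, 0.245), so (x₁, x₂)₂ = (0.299, 1.974).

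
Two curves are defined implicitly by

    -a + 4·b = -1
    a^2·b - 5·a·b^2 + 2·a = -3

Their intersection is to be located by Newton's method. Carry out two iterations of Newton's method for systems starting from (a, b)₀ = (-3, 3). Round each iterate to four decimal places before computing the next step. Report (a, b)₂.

At (-3, 3): F = (16.0000, 159.0000).
Jacobian J = [[-1, 4], [2·a·b - 5·b^2 + 2, a^2 - 10·a·b]].
At the point, J = [[-1.0000, 4.0000], [-61.0000, 99.0000]] (det J = 145.0000).
Solving J·Δ = −F gives Δ = (-6.5379, -5.6345).
Then the next iterate is (a, b)₁ = (-9.5379, -2.6345).
Round to (-9.5379, -2.6345) and repeat: F = (-0.0001, 75.252966), J = [[-1.0000, 4.0000], [17.552244, -160.304439]].
Δ = (3.3409, 0.8352), so (a, b)₂ = (-6.1970, -1.7993).

(-6.1970, -1.7993)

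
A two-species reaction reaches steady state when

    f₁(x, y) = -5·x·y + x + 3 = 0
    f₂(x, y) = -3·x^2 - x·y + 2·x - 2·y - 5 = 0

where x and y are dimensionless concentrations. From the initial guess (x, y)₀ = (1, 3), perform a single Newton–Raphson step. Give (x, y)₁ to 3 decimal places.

(7.000, -16.000)

At (1, 3): F = (-11.000, -15.000).
Jacobian J = [[-5·y + 1, -5·x], [-6·x - y + 2, -x - 2]].
At the point, J = [[-14.000, -5.000], [-7.000, -3.000]] (det J = 7.000).
Solving J·Δ = −F gives Δ = (6.000, -19.000).
Then the next iterate is (x, y)₁ = (7.000, -16.000).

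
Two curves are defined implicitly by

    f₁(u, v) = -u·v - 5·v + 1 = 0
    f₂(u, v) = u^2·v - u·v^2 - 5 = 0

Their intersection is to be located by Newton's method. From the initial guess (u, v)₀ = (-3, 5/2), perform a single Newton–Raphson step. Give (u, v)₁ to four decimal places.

(-3.2293, 0.7866)

At (-3, 5/2): F = (-4.0000, 36.2500).
Jacobian J = [[-v, -u - 5], [2·u·v - v^2, u^2 - 2·u·v]].
At the point, J = [[-2.5000, -2.0000], [-21.2500, 24.0000]] (det J = -102.5000).
Solving J·Δ = −F gives Δ = (-0.2293, -1.7134).
Then the next iterate is (u, v)₁ = (-3.2293, 0.7866).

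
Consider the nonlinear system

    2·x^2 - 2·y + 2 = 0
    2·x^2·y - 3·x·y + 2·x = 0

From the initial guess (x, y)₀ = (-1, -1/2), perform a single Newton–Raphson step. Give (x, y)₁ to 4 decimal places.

(0.7778, -1.5556)

At (-1, -1/2): F = (5.0000, -4.5000).
Jacobian J = [[4·x, -2], [4·x·y - 3·y + 2, 2·x^2 - 3·x]].
At the point, J = [[-4.0000, -2.0000], [5.5000, 5.0000]] (det J = -9.0000).
Solving J·Δ = −F gives Δ = (1.7778, -1.0556).
Then the next iterate is (x, y)₁ = (0.7778, -1.5556).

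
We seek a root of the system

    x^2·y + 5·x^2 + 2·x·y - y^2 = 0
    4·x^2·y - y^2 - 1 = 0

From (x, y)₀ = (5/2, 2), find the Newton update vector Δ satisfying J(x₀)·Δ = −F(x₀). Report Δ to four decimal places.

At (5/2, 2): F = (49.7500, 45.0000).
Jacobian J = [[2·x·y + 10·x + 2·y, x^2 + 2·x - 2·y], [8·x·y, 4·x^2 - 2·y]].
At the point, J = [[39.0000, 7.2500], [40.0000, 21.0000]] (det J = 529.0000).
Solving J·Δ = −F gives Δ = (-1.3582, 0.4442).

(-1.3582, 0.4442)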